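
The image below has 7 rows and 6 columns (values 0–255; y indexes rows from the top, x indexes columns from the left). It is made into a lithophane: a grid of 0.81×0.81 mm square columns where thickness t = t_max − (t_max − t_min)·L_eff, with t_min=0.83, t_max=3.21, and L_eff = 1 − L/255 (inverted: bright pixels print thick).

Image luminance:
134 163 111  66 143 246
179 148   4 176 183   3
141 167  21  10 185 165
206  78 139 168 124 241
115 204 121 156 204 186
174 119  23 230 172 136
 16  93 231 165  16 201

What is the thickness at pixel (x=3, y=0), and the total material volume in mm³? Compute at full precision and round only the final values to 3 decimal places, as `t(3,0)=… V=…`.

t(3,0)=1.446 V=58.162

span = t_max - t_min = 3.21 - 0.83 = 2.380
L(3,0) = 66, L_eff = 1 - 66/255 = 0.741176 (inverted)
t(3,0) = 3.21 - 2.380·0.741176 = 1.446
Σt over all 7·6 pixels = 88.648
V = pitch²·Σt = 0.81²·88.648 = 58.162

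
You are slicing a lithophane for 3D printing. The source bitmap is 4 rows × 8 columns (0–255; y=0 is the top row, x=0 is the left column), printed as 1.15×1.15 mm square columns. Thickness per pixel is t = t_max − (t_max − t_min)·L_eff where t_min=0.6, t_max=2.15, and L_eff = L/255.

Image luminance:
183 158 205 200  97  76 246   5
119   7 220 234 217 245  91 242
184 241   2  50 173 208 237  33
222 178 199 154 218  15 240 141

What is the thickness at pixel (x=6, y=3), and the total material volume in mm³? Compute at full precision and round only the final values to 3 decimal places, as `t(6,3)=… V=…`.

span = t_max - t_min = 2.15 - 0.6 = 1.550
L(6,3) = 240, L_eff = 240/255 = 0.941176
t(6,3) = 2.15 - 1.550·0.941176 = 0.691
Σt over all 4·8 pixels = 3244/85 ≈ 38.1647059
V = pitch²·Σt = 1.15²·3244/85 = 50.473

t(6,3)=0.691 V=50.473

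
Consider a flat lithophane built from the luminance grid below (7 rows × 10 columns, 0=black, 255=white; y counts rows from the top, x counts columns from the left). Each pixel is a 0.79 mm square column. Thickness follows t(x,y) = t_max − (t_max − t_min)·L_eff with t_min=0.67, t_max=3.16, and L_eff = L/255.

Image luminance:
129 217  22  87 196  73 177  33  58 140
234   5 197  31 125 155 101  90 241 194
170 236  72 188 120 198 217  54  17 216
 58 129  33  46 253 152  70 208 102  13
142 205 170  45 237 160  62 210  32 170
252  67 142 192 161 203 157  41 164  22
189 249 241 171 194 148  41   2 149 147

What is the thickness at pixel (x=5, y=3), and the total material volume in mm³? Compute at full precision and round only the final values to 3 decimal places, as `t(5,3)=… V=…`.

span = t_max - t_min = 3.16 - 0.67 = 2.490
L(5,3) = 152, L_eff = 152/255 = 0.596078
t(5,3) = 3.16 - 2.490·0.596078 = 1.676
Σt over all 7·10 pixels = 549087/4250 ≈ 129.1969412
V = pitch²·Σt = 0.79²·549087/4250 = 80.632

t(5,3)=1.676 V=80.632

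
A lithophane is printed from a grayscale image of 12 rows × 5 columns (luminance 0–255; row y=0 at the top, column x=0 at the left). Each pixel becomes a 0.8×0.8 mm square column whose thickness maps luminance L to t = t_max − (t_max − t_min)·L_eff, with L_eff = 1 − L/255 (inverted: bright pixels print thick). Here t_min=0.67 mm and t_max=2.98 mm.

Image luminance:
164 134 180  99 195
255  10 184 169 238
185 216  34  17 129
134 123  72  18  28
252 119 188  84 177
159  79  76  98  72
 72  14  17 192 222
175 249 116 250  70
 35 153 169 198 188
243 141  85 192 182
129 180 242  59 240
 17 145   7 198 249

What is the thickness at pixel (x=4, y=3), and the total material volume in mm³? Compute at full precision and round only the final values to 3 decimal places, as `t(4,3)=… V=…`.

t(4,3)=0.924 V=73.947

span = t_max - t_min = 2.98 - 0.67 = 2.310
L(4,3) = 28, L_eff = 1 - 28/255 = 0.890196 (inverted)
t(4,3) = 2.98 - 2.310·0.890196 = 0.924
Σt over all 12·5 pixels = 982109/8500 ≈ 115.5422353
V = pitch²·Σt = 0.8²·982109/8500 = 73.947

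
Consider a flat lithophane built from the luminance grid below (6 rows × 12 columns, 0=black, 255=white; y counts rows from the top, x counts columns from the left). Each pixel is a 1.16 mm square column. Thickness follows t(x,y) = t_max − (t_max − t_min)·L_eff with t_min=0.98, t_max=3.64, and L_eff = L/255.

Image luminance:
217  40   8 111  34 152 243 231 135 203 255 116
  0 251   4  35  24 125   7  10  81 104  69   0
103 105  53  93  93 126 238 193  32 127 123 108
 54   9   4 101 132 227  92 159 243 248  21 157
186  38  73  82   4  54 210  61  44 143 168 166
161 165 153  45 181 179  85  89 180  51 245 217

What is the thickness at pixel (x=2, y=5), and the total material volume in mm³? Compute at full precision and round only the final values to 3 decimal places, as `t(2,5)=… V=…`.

span = t_max - t_min = 3.64 - 0.98 = 2.660
L(2,5) = 153, L_eff = 153/255 = 0.600000
t(2,5) = 3.64 - 2.660·0.600000 = 2.044
Σt over all 6·12 pixels = 1120406/6375 ≈ 175.7499608
V = pitch²·Σt = 1.16²·1120406/6375 = 236.489

t(2,5)=2.044 V=236.489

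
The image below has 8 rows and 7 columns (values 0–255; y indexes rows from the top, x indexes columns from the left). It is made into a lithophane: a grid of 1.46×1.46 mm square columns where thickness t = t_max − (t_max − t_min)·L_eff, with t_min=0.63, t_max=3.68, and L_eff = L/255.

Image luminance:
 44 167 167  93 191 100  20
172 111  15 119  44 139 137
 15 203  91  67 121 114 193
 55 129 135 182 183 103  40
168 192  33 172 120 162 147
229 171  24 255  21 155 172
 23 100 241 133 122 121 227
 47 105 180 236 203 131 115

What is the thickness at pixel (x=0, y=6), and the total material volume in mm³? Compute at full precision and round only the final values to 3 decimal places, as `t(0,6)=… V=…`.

t(0,6)=3.405 V=256.859

span = t_max - t_min = 3.68 - 0.63 = 3.050
L(0,6) = 23, L_eff = 23/255 = 0.090196
t(0,6) = 3.68 - 3.050·0.090196 = 3.405
Σt over all 8·7 pixels = 204851/1700 ≈ 120.5005882
V = pitch²·Σt = 1.46²·204851/1700 = 256.859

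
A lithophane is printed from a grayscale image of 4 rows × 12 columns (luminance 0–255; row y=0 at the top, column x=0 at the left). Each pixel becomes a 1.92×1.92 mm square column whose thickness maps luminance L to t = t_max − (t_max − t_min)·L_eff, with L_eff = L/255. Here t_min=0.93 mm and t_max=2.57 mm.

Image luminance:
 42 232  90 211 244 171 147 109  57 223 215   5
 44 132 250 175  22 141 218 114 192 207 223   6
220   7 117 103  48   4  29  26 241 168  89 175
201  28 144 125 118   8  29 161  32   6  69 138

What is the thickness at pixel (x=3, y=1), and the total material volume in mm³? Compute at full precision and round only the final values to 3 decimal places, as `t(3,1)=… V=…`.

t(3,1)=1.445 V=318.288

span = t_max - t_min = 2.57 - 0.93 = 1.640
L(3,1) = 175, L_eff = 175/255 = 0.686275
t(3,1) = 2.57 - 1.640·0.686275 = 1.445
Σt over all 4·12 pixels = 550424/6375 ≈ 86.3410196
V = pitch²·Σt = 1.92²·550424/6375 = 318.288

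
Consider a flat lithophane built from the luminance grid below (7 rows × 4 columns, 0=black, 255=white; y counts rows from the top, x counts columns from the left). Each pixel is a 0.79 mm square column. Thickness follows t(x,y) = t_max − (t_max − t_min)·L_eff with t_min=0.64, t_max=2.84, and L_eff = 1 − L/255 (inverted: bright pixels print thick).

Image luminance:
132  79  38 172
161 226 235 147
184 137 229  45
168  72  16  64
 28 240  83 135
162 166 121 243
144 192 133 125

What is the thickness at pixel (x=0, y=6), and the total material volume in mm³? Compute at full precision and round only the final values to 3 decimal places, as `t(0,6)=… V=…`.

t(0,6)=1.882 V=32.059

span = t_max - t_min = 2.84 - 0.64 = 2.200
L(0,6) = 144, L_eff = 1 - 144/255 = 0.435294 (inverted)
t(0,6) = 2.84 - 2.200·0.435294 = 1.882
Σt over all 7·4 pixels = 13099/255 ≈ 51.3686275
V = pitch²·Σt = 0.79²·13099/255 = 32.059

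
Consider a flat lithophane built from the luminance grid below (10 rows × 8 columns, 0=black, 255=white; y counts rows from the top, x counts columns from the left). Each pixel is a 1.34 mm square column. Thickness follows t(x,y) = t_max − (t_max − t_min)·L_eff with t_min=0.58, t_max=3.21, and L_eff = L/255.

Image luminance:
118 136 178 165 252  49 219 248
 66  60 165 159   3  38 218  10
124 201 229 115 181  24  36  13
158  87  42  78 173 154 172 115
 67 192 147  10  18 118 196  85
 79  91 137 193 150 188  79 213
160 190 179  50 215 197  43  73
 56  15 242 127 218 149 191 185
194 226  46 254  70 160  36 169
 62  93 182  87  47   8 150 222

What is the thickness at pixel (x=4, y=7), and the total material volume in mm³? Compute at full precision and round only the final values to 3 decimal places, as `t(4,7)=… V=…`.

t(4,7)=0.962 V=271.380

span = t_max - t_min = 3.21 - 0.58 = 2.630
L(4,7) = 218, L_eff = 218/255 = 0.854902
t(4,7) = 3.21 - 2.630·0.854902 = 0.962
Σt over all 10·8 pixels = 256931/1700 ≈ 151.1358824
V = pitch²·Σt = 1.34²·256931/1700 = 271.380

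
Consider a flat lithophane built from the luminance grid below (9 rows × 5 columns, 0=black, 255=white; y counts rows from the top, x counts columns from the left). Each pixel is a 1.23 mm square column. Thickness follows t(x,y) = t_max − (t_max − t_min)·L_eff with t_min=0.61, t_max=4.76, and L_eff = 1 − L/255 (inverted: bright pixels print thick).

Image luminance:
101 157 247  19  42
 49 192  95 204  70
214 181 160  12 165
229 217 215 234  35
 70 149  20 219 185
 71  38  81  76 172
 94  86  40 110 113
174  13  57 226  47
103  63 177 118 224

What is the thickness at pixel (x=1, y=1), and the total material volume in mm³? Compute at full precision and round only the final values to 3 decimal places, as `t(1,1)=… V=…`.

span = t_max - t_min = 4.76 - 0.61 = 4.150
L(1,1) = 192, L_eff = 1 - 192/255 = 0.247059 (inverted)
t(1,1) = 4.76 - 4.150·0.247059 = 3.735
Σt over all 9·5 pixels = 601807/5100 ≈ 118.0013725
V = pitch²·Σt = 1.23²·601807/5100 = 178.524

t(1,1)=3.735 V=178.524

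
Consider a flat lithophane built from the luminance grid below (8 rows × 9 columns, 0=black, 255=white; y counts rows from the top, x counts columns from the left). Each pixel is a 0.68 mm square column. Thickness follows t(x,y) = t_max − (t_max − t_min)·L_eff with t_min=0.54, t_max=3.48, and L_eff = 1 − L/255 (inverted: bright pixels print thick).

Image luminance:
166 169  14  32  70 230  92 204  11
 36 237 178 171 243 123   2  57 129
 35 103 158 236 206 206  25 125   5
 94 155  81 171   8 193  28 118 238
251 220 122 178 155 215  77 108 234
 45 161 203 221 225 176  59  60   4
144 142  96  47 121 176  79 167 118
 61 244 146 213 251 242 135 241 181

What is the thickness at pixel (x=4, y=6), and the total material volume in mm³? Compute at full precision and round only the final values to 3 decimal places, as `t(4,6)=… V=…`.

span = t_max - t_min = 3.48 - 0.54 = 2.940
L(4,6) = 121, L_eff = 1 - 121/255 = 0.525490 (inverted)
t(4,6) = 3.48 - 2.940·0.525490 = 1.935
Σt over all 8·9 pixels = 648723/4250 ≈ 152.6407059
V = pitch²·Σt = 0.68²·648723/4250 = 70.581

t(4,6)=1.935 V=70.581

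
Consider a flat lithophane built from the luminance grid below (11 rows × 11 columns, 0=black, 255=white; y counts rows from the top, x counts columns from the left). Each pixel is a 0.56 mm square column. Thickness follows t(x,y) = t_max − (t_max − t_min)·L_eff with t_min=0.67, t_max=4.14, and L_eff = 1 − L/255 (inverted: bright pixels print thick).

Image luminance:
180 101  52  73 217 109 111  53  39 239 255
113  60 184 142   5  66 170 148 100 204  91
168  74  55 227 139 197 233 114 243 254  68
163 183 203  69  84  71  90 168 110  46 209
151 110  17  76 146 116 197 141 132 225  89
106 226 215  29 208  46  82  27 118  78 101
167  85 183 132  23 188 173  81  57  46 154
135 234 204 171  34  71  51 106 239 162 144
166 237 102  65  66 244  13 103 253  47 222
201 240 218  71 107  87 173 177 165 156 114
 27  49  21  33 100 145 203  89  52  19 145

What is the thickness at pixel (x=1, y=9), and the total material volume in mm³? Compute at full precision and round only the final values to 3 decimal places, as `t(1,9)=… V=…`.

t(1,9)=3.936 V=91.423

span = t_max - t_min = 4.14 - 0.67 = 3.470
L(1,9) = 240, L_eff = 1 - 240/255 = 0.058824 (inverted)
t(1,9) = 4.14 - 3.470·0.058824 = 3.936
Σt over all 11·11 pixels = 7433987/25500 ≈ 291.5289020
V = pitch²·Σt = 0.56²·7433987/25500 = 91.423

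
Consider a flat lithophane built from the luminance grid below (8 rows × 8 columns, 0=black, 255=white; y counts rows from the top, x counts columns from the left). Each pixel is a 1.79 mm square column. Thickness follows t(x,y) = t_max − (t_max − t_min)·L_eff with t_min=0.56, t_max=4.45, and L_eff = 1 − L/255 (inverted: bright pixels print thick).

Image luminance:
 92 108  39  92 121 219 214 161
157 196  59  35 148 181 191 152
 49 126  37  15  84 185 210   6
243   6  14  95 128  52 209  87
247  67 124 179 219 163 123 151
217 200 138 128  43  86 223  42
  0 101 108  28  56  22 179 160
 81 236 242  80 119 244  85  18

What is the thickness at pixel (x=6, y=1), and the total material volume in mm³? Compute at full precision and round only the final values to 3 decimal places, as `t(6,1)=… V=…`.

t(6,1)=3.474 V=497.063

span = t_max - t_min = 4.45 - 0.56 = 3.890
L(6,1) = 191, L_eff = 1 - 191/255 = 0.250980 (inverted)
t(6,1) = 4.45 - 3.890·0.250980 = 3.474
Σt over all 8·8 pixels = 2327/15 ≈ 155.1333333
V = pitch²·Σt = 1.79²·2327/15 = 497.063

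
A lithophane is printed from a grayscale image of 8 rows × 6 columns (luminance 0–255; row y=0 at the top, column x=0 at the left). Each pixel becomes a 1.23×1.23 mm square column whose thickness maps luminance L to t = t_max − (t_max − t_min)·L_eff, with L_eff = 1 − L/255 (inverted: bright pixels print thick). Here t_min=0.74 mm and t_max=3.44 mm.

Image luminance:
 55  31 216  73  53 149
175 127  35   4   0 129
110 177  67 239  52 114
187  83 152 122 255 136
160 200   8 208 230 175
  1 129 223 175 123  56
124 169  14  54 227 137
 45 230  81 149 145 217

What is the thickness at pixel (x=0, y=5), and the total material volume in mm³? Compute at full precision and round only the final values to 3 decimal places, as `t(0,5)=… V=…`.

t(0,5)=0.751 V=150.188

span = t_max - t_min = 3.44 - 0.74 = 2.700
L(0,5) = 1, L_eff = 1 - 1/255 = 0.996078 (inverted)
t(0,5) = 3.44 - 2.700·0.996078 = 0.751
Σt over all 8·6 pixels = 84381/850 ≈ 99.2717647
V = pitch²·Σt = 1.23²·84381/850 = 150.188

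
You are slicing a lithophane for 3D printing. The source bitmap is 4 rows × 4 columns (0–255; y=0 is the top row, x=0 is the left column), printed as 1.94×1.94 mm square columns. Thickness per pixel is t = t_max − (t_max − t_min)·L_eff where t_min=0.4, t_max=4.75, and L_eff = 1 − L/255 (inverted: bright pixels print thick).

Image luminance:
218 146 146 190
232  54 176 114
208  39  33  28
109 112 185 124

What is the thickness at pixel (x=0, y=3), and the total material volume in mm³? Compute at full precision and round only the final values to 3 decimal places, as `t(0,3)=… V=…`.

span = t_max - t_min = 4.75 - 0.4 = 4.350
L(0,3) = 109, L_eff = 1 - 109/255 = 0.572549 (inverted)
t(0,3) = 4.75 - 4.350·0.572549 = 2.259
Σt over all 4·4 pixels = 36093/850 ≈ 42.4623529
V = pitch²·Σt = 1.94²·36093/850 = 159.811

t(0,3)=2.259 V=159.811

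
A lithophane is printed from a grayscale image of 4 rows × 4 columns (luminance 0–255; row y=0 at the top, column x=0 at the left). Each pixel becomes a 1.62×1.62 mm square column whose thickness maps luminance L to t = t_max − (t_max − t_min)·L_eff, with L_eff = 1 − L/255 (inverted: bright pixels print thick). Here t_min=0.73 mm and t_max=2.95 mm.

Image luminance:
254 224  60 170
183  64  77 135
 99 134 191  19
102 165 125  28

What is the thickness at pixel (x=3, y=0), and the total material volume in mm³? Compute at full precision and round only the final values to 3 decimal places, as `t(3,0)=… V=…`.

t(3,0)=2.210 V=77.034

span = t_max - t_min = 2.95 - 0.73 = 2.220
L(3,0) = 170, L_eff = 1 - 170/255 = 0.333333 (inverted)
t(3,0) = 2.95 - 2.220·0.333333 = 2.210
Σt over all 4·4 pixels = 499/17 ≈ 29.3529412
V = pitch²·Σt = 1.62²·499/17 = 77.034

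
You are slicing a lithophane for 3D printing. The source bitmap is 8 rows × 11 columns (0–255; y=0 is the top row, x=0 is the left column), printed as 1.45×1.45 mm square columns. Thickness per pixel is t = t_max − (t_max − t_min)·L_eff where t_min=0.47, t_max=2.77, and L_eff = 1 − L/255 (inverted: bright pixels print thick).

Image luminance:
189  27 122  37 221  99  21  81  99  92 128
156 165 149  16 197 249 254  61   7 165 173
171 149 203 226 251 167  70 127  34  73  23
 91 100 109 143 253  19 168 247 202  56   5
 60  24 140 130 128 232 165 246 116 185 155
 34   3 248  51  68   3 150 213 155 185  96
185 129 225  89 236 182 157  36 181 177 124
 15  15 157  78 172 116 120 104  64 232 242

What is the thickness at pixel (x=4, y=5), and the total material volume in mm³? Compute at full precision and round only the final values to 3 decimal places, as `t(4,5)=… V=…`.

span = t_max - t_min = 2.77 - 0.47 = 2.300
L(4,5) = 68, L_eff = 1 - 68/255 = 0.733333 (inverted)
t(4,5) = 2.77 - 2.300·0.733333 = 1.083
Σt over all 8·11 pixels = 61347/425 ≈ 144.3458824
V = pitch²·Σt = 1.45²·61347/425 = 303.487

t(4,5)=1.083 V=303.487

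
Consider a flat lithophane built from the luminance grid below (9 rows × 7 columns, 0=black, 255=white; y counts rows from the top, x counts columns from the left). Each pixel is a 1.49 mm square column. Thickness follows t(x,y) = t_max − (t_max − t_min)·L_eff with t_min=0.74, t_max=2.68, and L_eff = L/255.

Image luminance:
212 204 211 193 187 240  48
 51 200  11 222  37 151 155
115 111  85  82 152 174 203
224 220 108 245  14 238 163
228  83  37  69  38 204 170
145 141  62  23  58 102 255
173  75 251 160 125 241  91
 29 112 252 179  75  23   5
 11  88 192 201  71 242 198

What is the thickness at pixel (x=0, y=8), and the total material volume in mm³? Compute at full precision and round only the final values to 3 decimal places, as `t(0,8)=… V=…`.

span = t_max - t_min = 2.68 - 0.74 = 1.940
L(0,8) = 11, L_eff = 11/255 = 0.043137
t(0,8) = 2.68 - 1.940·0.043137 = 2.596
Σt over all 9·7 pixels = 262441/2550 ≈ 102.9180392
V = pitch²·Σt = 1.49²·262441/2550 = 228.488

t(0,8)=2.596 V=228.488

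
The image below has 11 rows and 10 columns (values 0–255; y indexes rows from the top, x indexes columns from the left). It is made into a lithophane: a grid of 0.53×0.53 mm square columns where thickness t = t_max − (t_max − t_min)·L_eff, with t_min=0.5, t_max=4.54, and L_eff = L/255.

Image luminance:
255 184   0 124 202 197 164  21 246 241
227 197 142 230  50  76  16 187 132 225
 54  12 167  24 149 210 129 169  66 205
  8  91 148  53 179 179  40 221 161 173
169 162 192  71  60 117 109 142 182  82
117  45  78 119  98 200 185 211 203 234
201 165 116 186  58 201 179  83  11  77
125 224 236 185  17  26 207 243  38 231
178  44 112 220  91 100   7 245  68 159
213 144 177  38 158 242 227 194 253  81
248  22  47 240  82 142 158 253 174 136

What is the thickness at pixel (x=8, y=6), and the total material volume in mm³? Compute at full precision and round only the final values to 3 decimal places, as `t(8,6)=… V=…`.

span = t_max - t_min = 4.54 - 0.5 = 4.040
L(8,6) = 11, L_eff = 11/255 = 0.043137
t(8,6) = 4.54 - 4.040·0.043137 = 4.366
Σt over all 11·10 pixels = 1608883/6375 ≈ 252.3738039
V = pitch²·Σt = 0.53²·1608883/6375 = 70.892

t(8,6)=4.366 V=70.892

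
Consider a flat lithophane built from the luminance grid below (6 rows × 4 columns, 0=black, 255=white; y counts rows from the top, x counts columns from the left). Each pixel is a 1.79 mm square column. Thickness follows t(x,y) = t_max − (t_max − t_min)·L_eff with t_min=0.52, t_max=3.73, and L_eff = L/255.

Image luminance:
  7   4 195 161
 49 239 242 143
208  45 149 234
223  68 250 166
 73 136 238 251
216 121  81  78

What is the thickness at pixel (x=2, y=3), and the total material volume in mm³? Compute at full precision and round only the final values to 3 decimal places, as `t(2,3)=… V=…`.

t(2,3)=0.583 V=142.556

span = t_max - t_min = 3.73 - 0.52 = 3.210
L(2,3) = 250, L_eff = 250/255 = 0.980392
t(2,3) = 3.73 - 3.210·0.980392 = 0.583
Σt over all 6·4 pixels = 378181/8500 ≈ 44.4918824
V = pitch²·Σt = 1.79²·378181/8500 = 142.556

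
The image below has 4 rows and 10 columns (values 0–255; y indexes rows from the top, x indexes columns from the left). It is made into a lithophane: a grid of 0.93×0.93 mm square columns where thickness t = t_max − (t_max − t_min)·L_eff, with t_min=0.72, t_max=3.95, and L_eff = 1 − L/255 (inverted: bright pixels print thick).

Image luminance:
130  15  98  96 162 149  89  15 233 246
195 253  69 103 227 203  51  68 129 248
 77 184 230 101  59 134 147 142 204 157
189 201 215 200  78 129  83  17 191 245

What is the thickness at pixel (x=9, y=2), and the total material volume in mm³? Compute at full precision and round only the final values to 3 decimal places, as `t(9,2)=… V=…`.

t(9,2)=2.709 V=88.034

span = t_max - t_min = 3.95 - 0.72 = 3.230
L(9,2) = 157, L_eff = 1 - 157/255 = 0.384314 (inverted)
t(9,2) = 3.95 - 3.230·0.384314 = 2.709
Σt over all 4·10 pixels = 76339/750 ≈ 101.7853333
V = pitch²·Σt = 0.93²·76339/750 = 88.034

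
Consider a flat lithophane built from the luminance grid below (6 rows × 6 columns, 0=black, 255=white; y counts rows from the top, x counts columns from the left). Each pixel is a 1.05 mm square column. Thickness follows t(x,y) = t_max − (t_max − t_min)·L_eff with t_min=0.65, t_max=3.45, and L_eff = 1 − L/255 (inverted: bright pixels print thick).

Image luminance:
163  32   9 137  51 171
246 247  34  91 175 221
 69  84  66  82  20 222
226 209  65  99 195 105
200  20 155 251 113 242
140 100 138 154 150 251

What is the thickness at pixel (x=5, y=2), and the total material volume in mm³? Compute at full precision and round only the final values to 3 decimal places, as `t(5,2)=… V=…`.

t(5,2)=3.088 V=85.517

span = t_max - t_min = 3.45 - 0.65 = 2.800
L(5,2) = 222, L_eff = 1 - 222/255 = 0.129412 (inverted)
t(5,2) = 3.45 - 2.800·0.129412 = 3.088
Σt over all 6·6 pixels = 98897/1275 ≈ 77.5662745
V = pitch²·Σt = 1.05²·98897/1275 = 85.517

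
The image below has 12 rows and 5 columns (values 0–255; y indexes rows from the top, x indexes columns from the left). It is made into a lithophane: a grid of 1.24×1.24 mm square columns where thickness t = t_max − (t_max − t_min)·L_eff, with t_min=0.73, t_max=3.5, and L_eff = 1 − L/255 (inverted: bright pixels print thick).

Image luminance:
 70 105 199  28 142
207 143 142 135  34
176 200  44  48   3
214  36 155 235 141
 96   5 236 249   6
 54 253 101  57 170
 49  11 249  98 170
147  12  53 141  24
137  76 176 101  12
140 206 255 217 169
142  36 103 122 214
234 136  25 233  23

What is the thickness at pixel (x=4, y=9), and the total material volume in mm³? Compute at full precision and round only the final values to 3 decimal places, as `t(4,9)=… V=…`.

t(4,9)=2.566 V=190.862

span = t_max - t_min = 3.5 - 0.73 = 2.770
L(4,9) = 169, L_eff = 1 - 169/255 = 0.337255 (inverted)
t(4,9) = 3.5 - 2.770·0.337255 = 2.566
Σt over all 12·5 pixels = 124.13
V = pitch²·Σt = 1.24²·124.13 = 190.862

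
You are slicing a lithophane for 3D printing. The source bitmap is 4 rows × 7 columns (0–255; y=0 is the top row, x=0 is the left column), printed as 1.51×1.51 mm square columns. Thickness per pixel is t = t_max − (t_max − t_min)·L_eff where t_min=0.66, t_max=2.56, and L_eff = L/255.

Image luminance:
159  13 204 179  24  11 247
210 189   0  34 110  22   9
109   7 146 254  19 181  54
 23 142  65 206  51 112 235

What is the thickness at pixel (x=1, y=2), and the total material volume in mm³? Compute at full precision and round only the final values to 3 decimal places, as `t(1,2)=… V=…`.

span = t_max - t_min = 2.56 - 0.66 = 1.900
L(1,2) = 7, L_eff = 7/255 = 0.027451
t(1,2) = 2.56 - 1.900·0.027451 = 2.508
Σt over all 4·7 pixels = 41833/850 ≈ 49.2152941
V = pitch²·Σt = 1.51²·41833/850 = 112.216

t(1,2)=2.508 V=112.216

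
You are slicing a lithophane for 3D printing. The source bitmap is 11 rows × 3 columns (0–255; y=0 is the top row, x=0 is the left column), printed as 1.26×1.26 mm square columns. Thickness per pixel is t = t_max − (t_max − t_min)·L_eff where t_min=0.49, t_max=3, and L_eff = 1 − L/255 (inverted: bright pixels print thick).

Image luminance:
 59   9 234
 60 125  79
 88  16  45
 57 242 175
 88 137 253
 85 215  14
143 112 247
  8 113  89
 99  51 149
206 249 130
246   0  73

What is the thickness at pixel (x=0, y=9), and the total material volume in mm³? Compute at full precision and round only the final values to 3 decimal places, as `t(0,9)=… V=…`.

span = t_max - t_min = 3 - 0.49 = 2.510
L(0,9) = 206, L_eff = 1 - 206/255 = 0.192157 (inverted)
t(0,9) = 3 - 2.510·0.192157 = 2.518
Σt over all 11·3 pixels = 1390231/25500 ≈ 54.5188627
V = pitch²·Σt = 1.26²·1390231/25500 = 86.554

t(0,9)=2.518 V=86.554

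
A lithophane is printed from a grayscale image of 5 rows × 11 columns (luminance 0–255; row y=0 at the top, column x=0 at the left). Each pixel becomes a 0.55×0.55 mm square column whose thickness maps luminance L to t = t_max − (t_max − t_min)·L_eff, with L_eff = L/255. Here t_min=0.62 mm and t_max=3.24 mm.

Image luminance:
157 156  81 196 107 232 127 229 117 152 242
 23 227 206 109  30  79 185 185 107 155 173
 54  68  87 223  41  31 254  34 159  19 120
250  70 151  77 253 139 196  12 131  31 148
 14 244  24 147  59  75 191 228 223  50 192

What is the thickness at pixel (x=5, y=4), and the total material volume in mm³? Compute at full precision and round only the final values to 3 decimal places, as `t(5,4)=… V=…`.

t(5,4)=2.469 V=31.310

span = t_max - t_min = 3.24 - 0.62 = 2.620
L(5,4) = 75, L_eff = 75/255 = 0.294118
t(5,4) = 3.24 - 2.620·0.294118 = 2.469
Σt over all 5·11 pixels = 131968/1275 ≈ 103.5043137
V = pitch²·Σt = 0.55²·131968/1275 = 31.310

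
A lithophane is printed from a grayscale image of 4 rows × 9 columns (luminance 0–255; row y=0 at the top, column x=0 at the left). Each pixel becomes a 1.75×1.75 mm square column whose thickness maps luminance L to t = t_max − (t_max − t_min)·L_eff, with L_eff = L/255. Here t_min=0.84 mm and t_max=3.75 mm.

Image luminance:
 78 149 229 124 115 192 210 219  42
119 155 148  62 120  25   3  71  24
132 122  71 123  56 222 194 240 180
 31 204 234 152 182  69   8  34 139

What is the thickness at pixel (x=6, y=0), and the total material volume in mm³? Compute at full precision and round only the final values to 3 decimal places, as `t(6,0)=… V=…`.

t(6,0)=1.354 V=256.938

span = t_max - t_min = 3.75 - 0.84 = 2.910
L(6,0) = 210, L_eff = 210/255 = 0.823529
t(6,0) = 3.75 - 2.910·0.823529 = 1.354
Σt over all 4·9 pixels = 356567/4250 ≈ 83.8981176
V = pitch²·Σt = 1.75²·356567/4250 = 256.938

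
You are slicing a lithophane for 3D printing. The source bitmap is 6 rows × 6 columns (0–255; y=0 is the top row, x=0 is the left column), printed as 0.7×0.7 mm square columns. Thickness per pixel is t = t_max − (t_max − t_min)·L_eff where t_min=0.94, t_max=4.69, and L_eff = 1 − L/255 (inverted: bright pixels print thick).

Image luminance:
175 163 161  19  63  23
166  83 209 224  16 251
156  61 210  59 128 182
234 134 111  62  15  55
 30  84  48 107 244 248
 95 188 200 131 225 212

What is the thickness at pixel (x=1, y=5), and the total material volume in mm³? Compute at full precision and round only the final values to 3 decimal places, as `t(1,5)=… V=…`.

span = t_max - t_min = 4.69 - 0.94 = 3.750
L(1,5) = 188, L_eff = 1 - 188/255 = 0.262745 (inverted)
t(1,5) = 4.69 - 3.750·0.262745 = 3.705
Σt over all 6·6 pixels = 44207/425 ≈ 104.0164706
V = pitch²·Σt = 0.7²·44207/425 = 50.968

t(1,5)=3.705 V=50.968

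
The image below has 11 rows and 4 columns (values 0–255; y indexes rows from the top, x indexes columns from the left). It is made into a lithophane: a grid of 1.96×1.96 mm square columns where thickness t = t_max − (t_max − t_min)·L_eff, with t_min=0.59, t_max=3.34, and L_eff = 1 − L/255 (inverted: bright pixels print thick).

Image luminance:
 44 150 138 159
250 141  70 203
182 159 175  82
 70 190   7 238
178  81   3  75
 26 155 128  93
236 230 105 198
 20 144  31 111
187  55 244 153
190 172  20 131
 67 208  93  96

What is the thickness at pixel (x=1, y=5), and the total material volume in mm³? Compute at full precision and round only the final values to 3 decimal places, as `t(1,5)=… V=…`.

span = t_max - t_min = 3.34 - 0.59 = 2.750
L(1,5) = 155, L_eff = 1 - 155/255 = 0.392157 (inverted)
t(1,5) = 3.34 - 2.750·0.392157 = 2.262
Σt over all 11·4 pixels = 37103/425 ≈ 87.3011765
V = pitch²·Σt = 1.96²·37103/425 = 335.376

t(1,5)=2.262 V=335.376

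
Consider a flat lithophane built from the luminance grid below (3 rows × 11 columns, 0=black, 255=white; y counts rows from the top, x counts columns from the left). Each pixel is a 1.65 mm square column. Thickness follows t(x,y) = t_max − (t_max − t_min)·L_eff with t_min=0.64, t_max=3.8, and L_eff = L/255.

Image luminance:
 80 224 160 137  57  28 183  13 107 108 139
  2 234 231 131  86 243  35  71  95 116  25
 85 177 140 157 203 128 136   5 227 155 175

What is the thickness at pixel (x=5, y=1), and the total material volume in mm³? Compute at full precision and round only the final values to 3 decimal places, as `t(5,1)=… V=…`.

t(5,1)=0.789 V=203.313

span = t_max - t_min = 3.8 - 0.64 = 3.160
L(5,1) = 243, L_eff = 243/255 = 0.952941
t(5,1) = 3.8 - 3.160·0.952941 = 0.789
Σt over all 3·11 pixels = 476078/6375 ≈ 74.6789020
V = pitch²·Σt = 1.65²·476078/6375 = 203.313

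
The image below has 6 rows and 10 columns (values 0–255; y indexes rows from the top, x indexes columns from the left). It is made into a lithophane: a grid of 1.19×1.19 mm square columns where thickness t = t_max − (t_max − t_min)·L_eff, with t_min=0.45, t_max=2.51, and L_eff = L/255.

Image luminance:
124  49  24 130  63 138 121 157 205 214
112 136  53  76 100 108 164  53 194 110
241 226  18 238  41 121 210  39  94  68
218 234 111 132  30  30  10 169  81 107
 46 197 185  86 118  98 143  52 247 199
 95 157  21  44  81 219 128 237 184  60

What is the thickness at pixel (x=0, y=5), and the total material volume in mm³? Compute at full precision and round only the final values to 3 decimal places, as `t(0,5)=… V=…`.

span = t_max - t_min = 2.51 - 0.45 = 2.060
L(0,5) = 95, L_eff = 95/255 = 0.372549
t(0,5) = 2.51 - 2.060·0.372549 = 1.743
Σt over all 6·10 pixels = 581756/6375 ≈ 91.2558431
V = pitch²·Σt = 1.19²·581756/6375 = 129.227

t(0,5)=1.743 V=129.227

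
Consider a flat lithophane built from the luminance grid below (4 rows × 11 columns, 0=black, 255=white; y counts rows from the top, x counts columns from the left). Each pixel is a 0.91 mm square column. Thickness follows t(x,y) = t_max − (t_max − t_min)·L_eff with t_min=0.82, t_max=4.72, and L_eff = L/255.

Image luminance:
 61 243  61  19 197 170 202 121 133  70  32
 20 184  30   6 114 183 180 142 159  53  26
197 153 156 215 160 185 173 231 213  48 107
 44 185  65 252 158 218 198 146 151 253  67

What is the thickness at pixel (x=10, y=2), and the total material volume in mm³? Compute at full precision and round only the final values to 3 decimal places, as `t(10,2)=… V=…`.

t(10,2)=3.084 V=96.230

span = t_max - t_min = 4.72 - 0.82 = 3.900
L(10,2) = 107, L_eff = 107/255 = 0.419608
t(10,2) = 4.72 - 3.900·0.419608 = 3.084
Σt over all 4·11 pixels = 3951/34 ≈ 116.2058824
V = pitch²·Σt = 0.91²·3951/34 = 96.230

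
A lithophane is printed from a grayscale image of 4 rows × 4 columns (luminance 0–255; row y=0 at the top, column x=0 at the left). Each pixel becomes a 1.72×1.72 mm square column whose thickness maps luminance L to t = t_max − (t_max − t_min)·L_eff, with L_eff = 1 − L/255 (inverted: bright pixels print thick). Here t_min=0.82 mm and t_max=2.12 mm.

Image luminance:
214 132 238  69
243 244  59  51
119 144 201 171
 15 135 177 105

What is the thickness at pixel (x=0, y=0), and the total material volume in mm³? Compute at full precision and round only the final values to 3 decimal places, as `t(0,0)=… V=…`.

span = t_max - t_min = 2.12 - 0.82 = 1.300
L(0,0) = 214, L_eff = 1 - 214/255 = 0.160784 (inverted)
t(0,0) = 2.12 - 1.300·0.160784 = 1.911
Σt over all 4·4 pixels = 63577/2550 ≈ 24.9321569
V = pitch²·Σt = 1.72²·63577/2550 = 73.759

t(0,0)=1.911 V=73.759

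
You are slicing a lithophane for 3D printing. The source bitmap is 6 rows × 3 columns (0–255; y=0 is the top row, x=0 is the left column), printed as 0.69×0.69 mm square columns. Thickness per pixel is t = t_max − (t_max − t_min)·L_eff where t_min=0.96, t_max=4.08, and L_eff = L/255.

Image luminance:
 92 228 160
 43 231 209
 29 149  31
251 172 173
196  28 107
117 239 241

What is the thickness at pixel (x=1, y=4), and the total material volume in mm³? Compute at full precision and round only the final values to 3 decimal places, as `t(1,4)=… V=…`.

span = t_max - t_min = 4.08 - 0.96 = 3.120
L(1,4) = 28, L_eff = 28/255 = 0.109804
t(1,4) = 4.08 - 3.120·0.109804 = 3.737
Σt over all 6·3 pixels = 85964/2125 ≈ 40.4536471
V = pitch²·Σt = 0.69²·85964/2125 = 19.260

t(1,4)=3.737 V=19.260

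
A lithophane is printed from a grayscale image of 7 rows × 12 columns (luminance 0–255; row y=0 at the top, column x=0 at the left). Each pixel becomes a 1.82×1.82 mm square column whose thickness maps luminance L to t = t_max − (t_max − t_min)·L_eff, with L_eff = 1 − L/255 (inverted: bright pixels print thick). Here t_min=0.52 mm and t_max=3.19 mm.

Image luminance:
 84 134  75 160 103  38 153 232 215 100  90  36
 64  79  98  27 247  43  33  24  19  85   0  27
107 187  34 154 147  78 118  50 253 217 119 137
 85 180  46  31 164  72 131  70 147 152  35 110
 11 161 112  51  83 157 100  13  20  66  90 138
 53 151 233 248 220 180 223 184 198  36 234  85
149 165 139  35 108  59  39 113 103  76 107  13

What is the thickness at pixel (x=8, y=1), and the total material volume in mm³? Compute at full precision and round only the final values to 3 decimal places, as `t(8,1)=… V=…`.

span = t_max - t_min = 3.19 - 0.52 = 2.670
L(8,1) = 19, L_eff = 1 - 19/255 = 0.925490 (inverted)
t(8,1) = 3.19 - 2.670·0.925490 = 0.719
Σt over all 7·12 pixels = 1185007/8500 ≈ 139.4125882
V = pitch²·Σt = 1.82²·1185007/8500 = 461.790

t(8,1)=0.719 V=461.790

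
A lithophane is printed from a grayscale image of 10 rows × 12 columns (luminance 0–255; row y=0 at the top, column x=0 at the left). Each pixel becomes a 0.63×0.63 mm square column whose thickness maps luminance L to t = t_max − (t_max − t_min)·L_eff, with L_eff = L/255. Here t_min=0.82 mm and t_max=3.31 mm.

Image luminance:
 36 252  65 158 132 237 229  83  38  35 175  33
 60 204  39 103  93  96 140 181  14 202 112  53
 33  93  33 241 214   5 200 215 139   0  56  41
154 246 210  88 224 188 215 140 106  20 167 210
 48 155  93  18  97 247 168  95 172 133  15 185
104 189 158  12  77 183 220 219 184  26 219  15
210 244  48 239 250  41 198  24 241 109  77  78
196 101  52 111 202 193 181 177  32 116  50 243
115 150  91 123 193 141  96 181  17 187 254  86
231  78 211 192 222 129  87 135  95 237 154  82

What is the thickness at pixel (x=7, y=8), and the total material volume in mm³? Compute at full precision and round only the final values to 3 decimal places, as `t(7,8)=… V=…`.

t(7,8)=1.543 V=95.871

span = t_max - t_min = 3.31 - 0.82 = 2.490
L(7,8) = 181, L_eff = 181/255 = 0.709804
t(7,8) = 3.31 - 2.490·0.709804 = 1.543
Σt over all 10·12 pixels = 102659/425 ≈ 241.5505882
V = pitch²·Σt = 0.63²·102659/425 = 95.871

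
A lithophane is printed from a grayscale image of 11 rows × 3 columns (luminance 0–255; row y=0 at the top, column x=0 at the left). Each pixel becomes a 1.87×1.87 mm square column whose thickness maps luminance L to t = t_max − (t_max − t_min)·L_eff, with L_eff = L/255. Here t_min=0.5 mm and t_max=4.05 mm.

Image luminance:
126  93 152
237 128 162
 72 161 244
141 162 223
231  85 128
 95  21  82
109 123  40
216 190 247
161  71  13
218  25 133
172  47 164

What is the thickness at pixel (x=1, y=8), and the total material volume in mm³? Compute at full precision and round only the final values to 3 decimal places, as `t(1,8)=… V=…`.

t(1,8)=3.062 V=249.653

span = t_max - t_min = 4.05 - 0.5 = 3.550
L(1,8) = 71, L_eff = 71/255 = 0.278431
t(1,8) = 4.05 - 3.550·0.278431 = 3.062
Σt over all 11·3 pixels = 364103/5100 ≈ 71.3927451
V = pitch²·Σt = 1.87²·364103/5100 = 249.653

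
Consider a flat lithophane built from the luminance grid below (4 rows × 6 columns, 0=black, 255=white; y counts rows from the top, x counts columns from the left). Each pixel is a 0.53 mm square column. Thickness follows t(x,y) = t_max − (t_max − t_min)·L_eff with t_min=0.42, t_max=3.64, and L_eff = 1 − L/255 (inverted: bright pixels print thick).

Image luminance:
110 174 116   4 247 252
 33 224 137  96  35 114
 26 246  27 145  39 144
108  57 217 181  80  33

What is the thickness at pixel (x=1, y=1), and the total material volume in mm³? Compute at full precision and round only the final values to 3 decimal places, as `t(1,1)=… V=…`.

t(1,1)=3.249 V=12.923

span = t_max - t_min = 3.64 - 0.42 = 3.220
L(1,1) = 224, L_eff = 1 - 224/255 = 0.121569 (inverted)
t(1,1) = 3.64 - 3.220·0.121569 = 3.249
Σt over all 4·6 pixels = 117313/2550 ≈ 46.0050980
V = pitch²·Σt = 0.53²·117313/2550 = 12.923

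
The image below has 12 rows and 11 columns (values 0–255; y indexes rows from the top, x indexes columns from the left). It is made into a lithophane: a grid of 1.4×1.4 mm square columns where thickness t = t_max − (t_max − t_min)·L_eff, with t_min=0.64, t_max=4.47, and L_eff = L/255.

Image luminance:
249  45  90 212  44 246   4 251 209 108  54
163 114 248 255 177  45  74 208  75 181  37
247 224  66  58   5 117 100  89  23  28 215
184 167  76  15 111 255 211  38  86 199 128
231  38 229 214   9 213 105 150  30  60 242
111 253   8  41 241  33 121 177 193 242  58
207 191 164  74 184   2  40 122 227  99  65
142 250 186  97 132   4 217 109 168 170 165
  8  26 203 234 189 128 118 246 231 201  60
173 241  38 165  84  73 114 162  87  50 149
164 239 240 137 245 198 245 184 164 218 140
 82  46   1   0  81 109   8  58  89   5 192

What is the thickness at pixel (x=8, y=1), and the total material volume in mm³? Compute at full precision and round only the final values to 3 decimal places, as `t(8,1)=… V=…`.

span = t_max - t_min = 4.47 - 0.64 = 3.830
L(8,1) = 75, L_eff = 75/255 = 0.294118
t(8,1) = 4.47 - 3.830·0.294118 = 3.344
Σt over all 12·11 pixels = 831671/2550 ≈ 326.1454902
V = pitch²·Σt = 1.4²·831671/2550 = 639.245

t(8,1)=3.344 V=639.245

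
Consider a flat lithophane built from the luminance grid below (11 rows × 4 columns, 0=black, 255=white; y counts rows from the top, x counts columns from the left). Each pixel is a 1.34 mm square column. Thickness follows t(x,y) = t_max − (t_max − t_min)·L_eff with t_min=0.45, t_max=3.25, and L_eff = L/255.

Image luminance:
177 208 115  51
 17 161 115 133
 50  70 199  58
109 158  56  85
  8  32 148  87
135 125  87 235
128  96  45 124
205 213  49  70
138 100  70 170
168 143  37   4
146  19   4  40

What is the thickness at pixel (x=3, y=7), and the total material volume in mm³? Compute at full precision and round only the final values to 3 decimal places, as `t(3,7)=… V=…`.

t(3,7)=2.481 V=166.312

span = t_max - t_min = 3.25 - 0.45 = 2.800
L(3,7) = 70, L_eff = 70/255 = 0.274510
t(3,7) = 3.25 - 2.800·0.274510 = 2.481
Σt over all 11·4 pixels = 118093/1275 ≈ 92.6219608
V = pitch²·Σt = 1.34²·118093/1275 = 166.312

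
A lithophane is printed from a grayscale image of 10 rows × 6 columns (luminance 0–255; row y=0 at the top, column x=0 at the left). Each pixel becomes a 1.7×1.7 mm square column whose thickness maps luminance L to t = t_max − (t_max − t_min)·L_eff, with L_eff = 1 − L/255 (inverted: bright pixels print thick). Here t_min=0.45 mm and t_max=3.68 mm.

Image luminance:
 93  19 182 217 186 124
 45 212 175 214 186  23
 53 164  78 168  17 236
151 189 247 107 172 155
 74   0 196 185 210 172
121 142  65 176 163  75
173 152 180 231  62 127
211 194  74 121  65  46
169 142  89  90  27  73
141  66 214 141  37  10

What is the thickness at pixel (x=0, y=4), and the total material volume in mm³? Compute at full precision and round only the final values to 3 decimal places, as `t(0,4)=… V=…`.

t(0,4)=1.387 V=364.550

span = t_max - t_min = 3.68 - 0.45 = 3.230
L(0,4) = 74, L_eff = 1 - 74/255 = 0.709804 (inverted)
t(0,4) = 3.68 - 3.230·0.709804 = 1.387
Σt over all 10·6 pixels = 126.142
V = pitch²·Σt = 1.7²·126.142 = 364.550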